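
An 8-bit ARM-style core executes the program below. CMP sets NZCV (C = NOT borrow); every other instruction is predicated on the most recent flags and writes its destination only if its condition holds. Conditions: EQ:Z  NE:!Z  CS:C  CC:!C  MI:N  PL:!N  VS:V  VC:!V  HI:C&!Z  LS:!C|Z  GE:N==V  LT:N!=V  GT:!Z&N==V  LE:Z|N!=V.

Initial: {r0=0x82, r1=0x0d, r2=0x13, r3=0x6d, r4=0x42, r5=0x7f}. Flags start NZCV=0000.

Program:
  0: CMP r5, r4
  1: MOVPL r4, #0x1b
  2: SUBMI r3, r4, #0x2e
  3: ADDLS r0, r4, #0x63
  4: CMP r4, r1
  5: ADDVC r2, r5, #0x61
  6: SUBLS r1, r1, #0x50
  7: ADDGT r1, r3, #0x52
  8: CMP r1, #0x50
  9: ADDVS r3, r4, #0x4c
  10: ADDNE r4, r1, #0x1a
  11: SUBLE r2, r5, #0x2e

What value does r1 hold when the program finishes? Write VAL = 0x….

[0] flags=0010 → (cmp)
[1] flags=0010 PL?T → r4=0x1b
[2] flags=0010 MI?F → skip
[3] flags=0010 LS?F → skip
[4] flags=0010 → (cmp)
[5] flags=0010 VC?T → r2=0xe0
[6] flags=0010 LS?F → skip
[7] flags=0010 GT?T → r1=0xbf
[8] flags=0011 → (cmp)
[9] flags=0011 VS?T → r3=0x67
[10] flags=0011 NE?T → r4=0xd9
[11] flags=0011 LE?T → r2=0x51

VAL = 0xbf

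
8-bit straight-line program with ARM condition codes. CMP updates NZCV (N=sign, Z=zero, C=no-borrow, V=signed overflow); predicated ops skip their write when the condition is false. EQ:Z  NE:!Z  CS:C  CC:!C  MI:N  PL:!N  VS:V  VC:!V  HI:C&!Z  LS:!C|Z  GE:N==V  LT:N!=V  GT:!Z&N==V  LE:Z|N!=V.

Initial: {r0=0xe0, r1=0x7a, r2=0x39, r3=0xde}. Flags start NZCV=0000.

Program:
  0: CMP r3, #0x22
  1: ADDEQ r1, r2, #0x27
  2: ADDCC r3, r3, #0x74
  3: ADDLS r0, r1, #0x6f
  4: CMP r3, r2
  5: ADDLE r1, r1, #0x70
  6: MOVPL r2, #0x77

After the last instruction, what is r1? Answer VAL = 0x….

[0] flags=1010 → (cmp)
[1] flags=1010 EQ?F → skip
[2] flags=1010 CC?F → skip
[3] flags=1010 LS?F → skip
[4] flags=1010 → (cmp)
[5] flags=1010 LE?T → r1=0xea
[6] flags=1010 PL?F → skip

VAL = 0xea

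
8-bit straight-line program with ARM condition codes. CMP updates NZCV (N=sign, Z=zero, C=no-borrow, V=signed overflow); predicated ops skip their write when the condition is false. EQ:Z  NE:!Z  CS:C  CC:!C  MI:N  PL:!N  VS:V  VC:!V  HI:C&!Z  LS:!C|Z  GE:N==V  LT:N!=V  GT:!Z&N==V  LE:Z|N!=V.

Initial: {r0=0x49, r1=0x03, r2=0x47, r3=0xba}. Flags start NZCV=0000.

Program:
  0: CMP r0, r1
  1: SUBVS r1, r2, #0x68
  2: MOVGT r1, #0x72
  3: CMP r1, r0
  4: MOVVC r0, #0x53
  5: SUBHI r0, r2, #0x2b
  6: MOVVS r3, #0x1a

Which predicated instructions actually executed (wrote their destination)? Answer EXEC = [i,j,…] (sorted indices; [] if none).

EXEC = [2,4,5]

0: ✓ CMP  NZCV=0010
1: · SUBVS
2: ✓ MOVGT  r1←0x72
3: ✓ CMP  NZCV=0010
4: ✓ MOVVC  r0←0x53
5: ✓ SUBHI  r0←0x1c
6: · MOVVS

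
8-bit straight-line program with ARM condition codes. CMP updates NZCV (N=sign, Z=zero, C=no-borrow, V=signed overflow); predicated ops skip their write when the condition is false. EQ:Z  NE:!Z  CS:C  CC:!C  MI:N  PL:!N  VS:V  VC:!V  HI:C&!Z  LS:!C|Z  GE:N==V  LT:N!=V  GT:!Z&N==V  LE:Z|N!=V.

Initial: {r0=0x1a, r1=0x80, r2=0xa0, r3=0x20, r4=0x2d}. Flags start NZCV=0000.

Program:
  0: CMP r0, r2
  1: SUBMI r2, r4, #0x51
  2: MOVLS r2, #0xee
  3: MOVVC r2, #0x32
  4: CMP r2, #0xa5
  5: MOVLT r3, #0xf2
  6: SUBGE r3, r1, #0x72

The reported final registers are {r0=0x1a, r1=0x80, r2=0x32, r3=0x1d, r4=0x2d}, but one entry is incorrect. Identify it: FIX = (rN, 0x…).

FIX = (r3, 0x0e)

[0] flags=0000 → (cmp)
[1] flags=0000 MI?F → skip
[2] flags=0000 LS?T → r2=0xee
[3] flags=0000 VC?T → r2=0x32
[4] flags=1001 → (cmp)
[5] flags=1001 LT?F → skip
[6] flags=1001 GE?T → r3=0x0e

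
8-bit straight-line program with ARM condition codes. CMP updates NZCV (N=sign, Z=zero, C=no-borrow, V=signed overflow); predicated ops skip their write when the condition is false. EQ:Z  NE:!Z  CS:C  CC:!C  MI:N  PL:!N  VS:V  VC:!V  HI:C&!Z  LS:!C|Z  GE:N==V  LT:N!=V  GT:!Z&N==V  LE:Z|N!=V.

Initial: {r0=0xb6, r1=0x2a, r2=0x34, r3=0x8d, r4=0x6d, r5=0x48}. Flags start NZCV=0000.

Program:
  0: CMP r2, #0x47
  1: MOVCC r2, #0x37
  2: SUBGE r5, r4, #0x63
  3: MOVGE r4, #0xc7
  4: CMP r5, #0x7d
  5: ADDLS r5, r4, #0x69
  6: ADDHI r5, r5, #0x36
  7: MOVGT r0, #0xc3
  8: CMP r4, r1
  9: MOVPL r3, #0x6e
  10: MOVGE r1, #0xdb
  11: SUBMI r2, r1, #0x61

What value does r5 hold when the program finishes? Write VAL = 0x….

VAL = 0xd6

[0] flags=1000 → (cmp)
[1] flags=1000 CC?T → r2=0x37
[2] flags=1000 GE?F → skip
[3] flags=1000 GE?F → skip
[4] flags=1000 → (cmp)
[5] flags=1000 LS?T → r5=0xd6
[6] flags=1000 HI?F → skip
[7] flags=1000 GT?F → skip
[8] flags=0010 → (cmp)
[9] flags=0010 PL?T → r3=0x6e
[10] flags=0010 GE?T → r1=0xdb
[11] flags=0010 MI?F → skip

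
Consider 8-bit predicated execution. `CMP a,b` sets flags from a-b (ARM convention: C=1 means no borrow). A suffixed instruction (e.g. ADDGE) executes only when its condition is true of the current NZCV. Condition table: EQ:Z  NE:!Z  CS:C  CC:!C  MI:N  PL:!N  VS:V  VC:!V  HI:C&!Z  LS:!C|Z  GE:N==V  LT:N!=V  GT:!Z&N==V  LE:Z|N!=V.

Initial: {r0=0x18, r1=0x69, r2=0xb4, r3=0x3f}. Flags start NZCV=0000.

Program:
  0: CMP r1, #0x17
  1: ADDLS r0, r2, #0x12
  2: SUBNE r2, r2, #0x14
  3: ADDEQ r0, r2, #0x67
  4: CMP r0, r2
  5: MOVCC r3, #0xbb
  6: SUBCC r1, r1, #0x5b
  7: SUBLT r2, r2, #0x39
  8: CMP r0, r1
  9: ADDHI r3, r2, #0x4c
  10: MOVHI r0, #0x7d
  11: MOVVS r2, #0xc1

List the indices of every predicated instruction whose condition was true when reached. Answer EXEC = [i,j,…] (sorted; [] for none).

0: ✓ CMP  NZCV=0010
1: · ADDLS
2: ✓ SUBNE  r2←0xa0
3: · ADDEQ
4: ✓ CMP  NZCV=0000
5: ✓ MOVCC  r3←0xbb
6: ✓ SUBCC  r1←0x0e
7: · SUBLT
8: ✓ CMP  NZCV=0010
9: ✓ ADDHI  r3←0xec
10: ✓ MOVHI  r0←0x7d
11: · MOVVS

EXEC = [2,5,6,9,10]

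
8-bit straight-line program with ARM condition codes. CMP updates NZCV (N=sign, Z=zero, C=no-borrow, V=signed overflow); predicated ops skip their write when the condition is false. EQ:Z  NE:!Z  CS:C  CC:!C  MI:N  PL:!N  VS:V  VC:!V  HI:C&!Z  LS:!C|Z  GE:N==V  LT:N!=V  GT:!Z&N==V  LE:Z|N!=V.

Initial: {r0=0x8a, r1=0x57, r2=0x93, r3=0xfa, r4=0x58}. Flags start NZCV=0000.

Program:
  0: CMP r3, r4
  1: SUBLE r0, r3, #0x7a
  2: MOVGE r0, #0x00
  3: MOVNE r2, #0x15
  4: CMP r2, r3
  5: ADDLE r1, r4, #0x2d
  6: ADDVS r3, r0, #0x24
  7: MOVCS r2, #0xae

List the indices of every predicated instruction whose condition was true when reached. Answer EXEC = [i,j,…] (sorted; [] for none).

0: ✓ CMP  NZCV=1010
1: ✓ SUBLE  r0←0x80
2: · MOVGE
3: ✓ MOVNE  r2←0x15
4: ✓ CMP  NZCV=0000
5: · ADDLE
6: · ADDVS
7: · MOVCS

EXEC = [1,3]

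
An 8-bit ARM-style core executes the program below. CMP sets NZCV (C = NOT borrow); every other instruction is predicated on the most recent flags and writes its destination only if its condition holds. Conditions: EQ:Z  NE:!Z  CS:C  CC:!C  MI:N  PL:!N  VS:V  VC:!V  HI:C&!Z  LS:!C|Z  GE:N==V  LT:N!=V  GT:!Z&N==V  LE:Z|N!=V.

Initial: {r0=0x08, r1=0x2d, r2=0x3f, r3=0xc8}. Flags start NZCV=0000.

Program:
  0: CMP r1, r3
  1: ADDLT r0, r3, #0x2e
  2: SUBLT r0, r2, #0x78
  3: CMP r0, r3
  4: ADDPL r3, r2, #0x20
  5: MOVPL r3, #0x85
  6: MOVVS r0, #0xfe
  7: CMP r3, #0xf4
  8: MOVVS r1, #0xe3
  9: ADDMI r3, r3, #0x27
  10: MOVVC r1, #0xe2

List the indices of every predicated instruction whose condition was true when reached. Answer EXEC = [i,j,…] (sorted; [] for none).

EXEC = [4,5,9,10]

[0] flags=0000 → (cmp)
[1] flags=0000 LT?F → skip
[2] flags=0000 LT?F → skip
[3] flags=0000 → (cmp)
[4] flags=0000 PL?T → r3=0x5f
[5] flags=0000 PL?T → r3=0x85
[6] flags=0000 VS?F → skip
[7] flags=1000 → (cmp)
[8] flags=1000 VS?F → skip
[9] flags=1000 MI?T → r3=0xac
[10] flags=1000 VC?T → r1=0xe2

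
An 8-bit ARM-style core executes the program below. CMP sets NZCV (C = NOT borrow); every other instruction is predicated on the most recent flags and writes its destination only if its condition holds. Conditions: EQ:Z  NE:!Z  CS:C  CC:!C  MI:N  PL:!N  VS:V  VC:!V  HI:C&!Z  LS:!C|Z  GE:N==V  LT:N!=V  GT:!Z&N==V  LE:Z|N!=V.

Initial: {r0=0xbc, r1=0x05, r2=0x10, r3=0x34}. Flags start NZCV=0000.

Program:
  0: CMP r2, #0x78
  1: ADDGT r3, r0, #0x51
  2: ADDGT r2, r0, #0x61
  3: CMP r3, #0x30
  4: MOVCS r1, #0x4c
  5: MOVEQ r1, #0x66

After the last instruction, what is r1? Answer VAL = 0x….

[0] flags=1000 → (cmp)
[1] flags=1000 GT?F → skip
[2] flags=1000 GT?F → skip
[3] flags=0010 → (cmp)
[4] flags=0010 CS?T → r1=0x4c
[5] flags=0010 EQ?F → skip

VAL = 0x4c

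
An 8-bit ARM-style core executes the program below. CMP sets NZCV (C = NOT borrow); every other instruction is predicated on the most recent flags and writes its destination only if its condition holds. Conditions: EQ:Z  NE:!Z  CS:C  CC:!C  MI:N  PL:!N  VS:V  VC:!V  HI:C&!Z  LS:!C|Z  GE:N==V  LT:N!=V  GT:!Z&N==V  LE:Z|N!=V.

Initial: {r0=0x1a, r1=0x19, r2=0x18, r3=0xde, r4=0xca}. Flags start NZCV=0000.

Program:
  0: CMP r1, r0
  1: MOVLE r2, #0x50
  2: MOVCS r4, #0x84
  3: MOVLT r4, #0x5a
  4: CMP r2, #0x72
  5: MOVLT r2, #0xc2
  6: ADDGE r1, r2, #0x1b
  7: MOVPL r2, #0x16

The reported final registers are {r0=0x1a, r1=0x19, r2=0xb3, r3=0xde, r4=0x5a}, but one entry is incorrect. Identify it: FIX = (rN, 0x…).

[0] flags=1000 → (cmp)
[1] flags=1000 LE?T → r2=0x50
[2] flags=1000 CS?F → skip
[3] flags=1000 LT?T → r4=0x5a
[4] flags=1000 → (cmp)
[5] flags=1000 LT?T → r2=0xc2
[6] flags=1000 GE?F → skip
[7] flags=1000 PL?F → skip

FIX = (r2, 0xc2)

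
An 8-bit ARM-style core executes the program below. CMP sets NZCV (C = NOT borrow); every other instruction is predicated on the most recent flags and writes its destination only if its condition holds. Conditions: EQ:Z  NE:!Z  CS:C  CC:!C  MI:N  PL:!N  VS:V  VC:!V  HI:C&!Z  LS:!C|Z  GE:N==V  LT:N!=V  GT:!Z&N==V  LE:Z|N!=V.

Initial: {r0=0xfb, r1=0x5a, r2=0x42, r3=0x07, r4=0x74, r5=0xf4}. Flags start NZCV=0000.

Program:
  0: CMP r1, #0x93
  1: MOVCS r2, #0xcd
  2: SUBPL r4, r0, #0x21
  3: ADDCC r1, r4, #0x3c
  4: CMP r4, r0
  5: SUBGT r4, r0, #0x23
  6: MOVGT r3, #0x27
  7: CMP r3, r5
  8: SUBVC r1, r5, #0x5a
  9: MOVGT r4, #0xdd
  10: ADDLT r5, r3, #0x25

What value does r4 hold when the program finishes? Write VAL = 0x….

VAL = 0xdd

[0] flags=1001 → (cmp)
[1] flags=1001 CS?F → skip
[2] flags=1001 PL?F → skip
[3] flags=1001 CC?T → r1=0xb0
[4] flags=0000 → (cmp)
[5] flags=0000 GT?T → r4=0xd8
[6] flags=0000 GT?T → r3=0x27
[7] flags=0000 → (cmp)
[8] flags=0000 VC?T → r1=0x9a
[9] flags=0000 GT?T → r4=0xdd
[10] flags=0000 LT?F → skip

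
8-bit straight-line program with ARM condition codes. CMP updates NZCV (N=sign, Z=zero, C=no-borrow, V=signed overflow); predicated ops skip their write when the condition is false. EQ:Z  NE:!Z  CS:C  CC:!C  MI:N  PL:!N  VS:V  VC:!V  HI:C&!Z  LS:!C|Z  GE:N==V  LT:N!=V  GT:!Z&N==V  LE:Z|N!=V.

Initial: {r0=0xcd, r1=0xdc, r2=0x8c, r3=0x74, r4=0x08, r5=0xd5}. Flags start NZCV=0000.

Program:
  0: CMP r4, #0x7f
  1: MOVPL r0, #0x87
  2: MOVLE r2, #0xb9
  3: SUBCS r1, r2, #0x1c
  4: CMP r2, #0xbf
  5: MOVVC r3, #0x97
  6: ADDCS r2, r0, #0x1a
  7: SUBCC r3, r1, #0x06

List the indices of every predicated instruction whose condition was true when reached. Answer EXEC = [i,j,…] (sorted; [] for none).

[0] flags=1000 → (cmp)
[1] flags=1000 PL?F → skip
[2] flags=1000 LE?T → r2=0xb9
[3] flags=1000 CS?F → skip
[4] flags=1000 → (cmp)
[5] flags=1000 VC?T → r3=0x97
[6] flags=1000 CS?F → skip
[7] flags=1000 CC?T → r3=0xd6

EXEC = [2,5,7]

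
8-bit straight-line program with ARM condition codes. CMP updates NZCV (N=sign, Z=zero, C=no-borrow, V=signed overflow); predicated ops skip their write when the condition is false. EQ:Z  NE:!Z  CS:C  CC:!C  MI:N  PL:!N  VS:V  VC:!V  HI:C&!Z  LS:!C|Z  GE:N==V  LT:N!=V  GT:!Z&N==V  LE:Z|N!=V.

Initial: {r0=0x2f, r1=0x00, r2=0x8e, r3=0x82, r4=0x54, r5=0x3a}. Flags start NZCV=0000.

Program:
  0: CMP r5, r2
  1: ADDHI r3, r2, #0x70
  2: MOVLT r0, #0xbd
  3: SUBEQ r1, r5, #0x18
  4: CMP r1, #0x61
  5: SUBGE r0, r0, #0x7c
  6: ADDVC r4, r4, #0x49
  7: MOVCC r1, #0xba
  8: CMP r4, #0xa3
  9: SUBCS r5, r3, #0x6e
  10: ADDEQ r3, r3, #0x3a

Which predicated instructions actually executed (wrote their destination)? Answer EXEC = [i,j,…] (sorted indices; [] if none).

0: ✓ CMP  NZCV=1001
1: · ADDHI
2: · MOVLT
3: · SUBEQ
4: ✓ CMP  NZCV=1000
5: · SUBGE
6: ✓ ADDVC  r4←0x9d
7: ✓ MOVCC  r1←0xba
8: ✓ CMP  NZCV=1000
9: · SUBCS
10: · ADDEQ

EXEC = [6,7]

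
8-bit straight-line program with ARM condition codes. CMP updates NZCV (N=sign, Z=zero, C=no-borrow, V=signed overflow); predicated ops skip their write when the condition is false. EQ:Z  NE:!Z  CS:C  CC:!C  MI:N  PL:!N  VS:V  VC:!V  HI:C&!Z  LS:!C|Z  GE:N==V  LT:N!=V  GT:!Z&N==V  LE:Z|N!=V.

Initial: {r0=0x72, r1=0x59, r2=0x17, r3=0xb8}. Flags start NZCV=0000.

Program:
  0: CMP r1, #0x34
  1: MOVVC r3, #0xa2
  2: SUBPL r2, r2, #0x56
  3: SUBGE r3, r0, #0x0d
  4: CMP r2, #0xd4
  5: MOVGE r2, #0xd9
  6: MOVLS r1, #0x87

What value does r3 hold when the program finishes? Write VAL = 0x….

VAL = 0x65

[0] flags=0010 → (cmp)
[1] flags=0010 VC?T → r3=0xa2
[2] flags=0010 PL?T → r2=0xc1
[3] flags=0010 GE?T → r3=0x65
[4] flags=1000 → (cmp)
[5] flags=1000 GE?F → skip
[6] flags=1000 LS?T → r1=0x87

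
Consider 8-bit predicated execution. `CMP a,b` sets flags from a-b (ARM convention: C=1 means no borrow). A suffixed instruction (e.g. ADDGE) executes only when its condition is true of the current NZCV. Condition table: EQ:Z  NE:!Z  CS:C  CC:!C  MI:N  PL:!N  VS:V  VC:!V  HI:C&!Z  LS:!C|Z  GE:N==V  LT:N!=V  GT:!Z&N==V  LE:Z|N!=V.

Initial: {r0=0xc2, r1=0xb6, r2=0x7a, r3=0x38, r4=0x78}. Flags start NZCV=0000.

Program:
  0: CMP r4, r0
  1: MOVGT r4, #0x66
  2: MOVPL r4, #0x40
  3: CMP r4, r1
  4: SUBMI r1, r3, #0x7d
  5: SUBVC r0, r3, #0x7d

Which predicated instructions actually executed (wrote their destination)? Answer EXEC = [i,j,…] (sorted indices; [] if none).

[0] flags=1001 → (cmp)
[1] flags=1001 GT?T → r4=0x66
[2] flags=1001 PL?F → skip
[3] flags=1001 → (cmp)
[4] flags=1001 MI?T → r1=0xbb
[5] flags=1001 VC?F → skip

EXEC = [1,4]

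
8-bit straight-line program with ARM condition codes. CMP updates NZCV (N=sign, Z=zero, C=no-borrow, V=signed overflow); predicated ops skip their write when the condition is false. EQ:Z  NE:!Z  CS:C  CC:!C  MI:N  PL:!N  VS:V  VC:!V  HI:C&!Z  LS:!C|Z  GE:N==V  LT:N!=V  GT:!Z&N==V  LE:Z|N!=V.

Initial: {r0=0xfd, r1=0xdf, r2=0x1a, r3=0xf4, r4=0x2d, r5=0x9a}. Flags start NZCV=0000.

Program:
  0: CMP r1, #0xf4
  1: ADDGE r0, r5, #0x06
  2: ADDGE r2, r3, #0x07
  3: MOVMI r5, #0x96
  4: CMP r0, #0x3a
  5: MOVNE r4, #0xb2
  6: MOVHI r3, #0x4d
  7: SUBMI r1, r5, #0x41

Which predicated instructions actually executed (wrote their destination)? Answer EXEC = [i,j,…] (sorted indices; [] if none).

EXEC = [3,5,6,7]

0: ✓ CMP  NZCV=1000
1: · ADDGE
2: · ADDGE
3: ✓ MOVMI  r5←0x96
4: ✓ CMP  NZCV=1010
5: ✓ MOVNE  r4←0xb2
6: ✓ MOVHI  r3←0x4d
7: ✓ SUBMI  r1←0x55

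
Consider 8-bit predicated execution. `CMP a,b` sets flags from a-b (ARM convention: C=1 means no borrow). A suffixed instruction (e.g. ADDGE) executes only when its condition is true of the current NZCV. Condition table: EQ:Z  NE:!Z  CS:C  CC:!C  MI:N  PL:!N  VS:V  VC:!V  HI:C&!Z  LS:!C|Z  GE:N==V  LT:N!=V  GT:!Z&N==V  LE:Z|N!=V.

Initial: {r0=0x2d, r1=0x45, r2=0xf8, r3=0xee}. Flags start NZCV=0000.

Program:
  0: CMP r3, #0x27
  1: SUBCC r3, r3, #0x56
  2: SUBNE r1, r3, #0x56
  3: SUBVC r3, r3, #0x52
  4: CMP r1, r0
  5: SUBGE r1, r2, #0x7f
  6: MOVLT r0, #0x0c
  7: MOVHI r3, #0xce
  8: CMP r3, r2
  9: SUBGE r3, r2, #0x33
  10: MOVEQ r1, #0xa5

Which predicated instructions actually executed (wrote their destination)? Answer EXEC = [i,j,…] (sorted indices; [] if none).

0: ✓ CMP  NZCV=1010
1: · SUBCC
2: ✓ SUBNE  r1←0x98
3: ✓ SUBVC  r3←0x9c
4: ✓ CMP  NZCV=0011
5: · SUBGE
6: ✓ MOVLT  r0←0x0c
7: ✓ MOVHI  r3←0xce
8: ✓ CMP  NZCV=1000
9: · SUBGE
10: · MOVEQ

EXEC = [2,3,6,7]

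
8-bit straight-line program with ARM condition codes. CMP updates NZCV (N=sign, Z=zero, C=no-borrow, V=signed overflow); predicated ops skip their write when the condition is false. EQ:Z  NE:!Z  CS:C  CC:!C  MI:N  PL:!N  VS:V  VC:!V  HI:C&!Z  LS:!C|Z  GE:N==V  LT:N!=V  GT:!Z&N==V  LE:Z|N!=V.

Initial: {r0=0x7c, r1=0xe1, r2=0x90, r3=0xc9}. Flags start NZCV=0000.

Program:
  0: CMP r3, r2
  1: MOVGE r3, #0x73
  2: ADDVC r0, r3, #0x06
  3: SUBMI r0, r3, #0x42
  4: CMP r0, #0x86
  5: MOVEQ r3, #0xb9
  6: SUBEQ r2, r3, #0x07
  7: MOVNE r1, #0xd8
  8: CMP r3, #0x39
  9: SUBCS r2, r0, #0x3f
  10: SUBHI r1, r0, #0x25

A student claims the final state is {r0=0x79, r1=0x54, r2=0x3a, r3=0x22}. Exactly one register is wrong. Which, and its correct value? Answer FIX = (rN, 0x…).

[0] flags=0010 → (cmp)
[1] flags=0010 GE?T → r3=0x73
[2] flags=0010 VC?T → r0=0x79
[3] flags=0010 MI?F → skip
[4] flags=1001 → (cmp)
[5] flags=1001 EQ?F → skip
[6] flags=1001 EQ?F → skip
[7] flags=1001 NE?T → r1=0xd8
[8] flags=0010 → (cmp)
[9] flags=0010 CS?T → r2=0x3a
[10] flags=0010 HI?T → r1=0x54

FIX = (r3, 0x73)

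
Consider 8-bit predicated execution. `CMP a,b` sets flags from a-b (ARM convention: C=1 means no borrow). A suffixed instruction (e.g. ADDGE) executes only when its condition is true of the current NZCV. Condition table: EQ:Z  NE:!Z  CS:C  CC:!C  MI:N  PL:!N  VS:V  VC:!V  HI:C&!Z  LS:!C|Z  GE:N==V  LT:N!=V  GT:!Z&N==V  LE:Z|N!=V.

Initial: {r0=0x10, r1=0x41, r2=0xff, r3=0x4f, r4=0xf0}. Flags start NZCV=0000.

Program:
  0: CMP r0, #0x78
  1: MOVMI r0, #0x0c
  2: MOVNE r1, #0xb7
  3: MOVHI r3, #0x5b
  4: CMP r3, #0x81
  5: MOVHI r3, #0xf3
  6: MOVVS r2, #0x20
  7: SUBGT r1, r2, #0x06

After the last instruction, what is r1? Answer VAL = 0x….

[0] flags=1000 → (cmp)
[1] flags=1000 MI?T → r0=0x0c
[2] flags=1000 NE?T → r1=0xb7
[3] flags=1000 HI?F → skip
[4] flags=1001 → (cmp)
[5] flags=1001 HI?F → skip
[6] flags=1001 VS?T → r2=0x20
[7] flags=1001 GT?T → r1=0x1a

VAL = 0x1a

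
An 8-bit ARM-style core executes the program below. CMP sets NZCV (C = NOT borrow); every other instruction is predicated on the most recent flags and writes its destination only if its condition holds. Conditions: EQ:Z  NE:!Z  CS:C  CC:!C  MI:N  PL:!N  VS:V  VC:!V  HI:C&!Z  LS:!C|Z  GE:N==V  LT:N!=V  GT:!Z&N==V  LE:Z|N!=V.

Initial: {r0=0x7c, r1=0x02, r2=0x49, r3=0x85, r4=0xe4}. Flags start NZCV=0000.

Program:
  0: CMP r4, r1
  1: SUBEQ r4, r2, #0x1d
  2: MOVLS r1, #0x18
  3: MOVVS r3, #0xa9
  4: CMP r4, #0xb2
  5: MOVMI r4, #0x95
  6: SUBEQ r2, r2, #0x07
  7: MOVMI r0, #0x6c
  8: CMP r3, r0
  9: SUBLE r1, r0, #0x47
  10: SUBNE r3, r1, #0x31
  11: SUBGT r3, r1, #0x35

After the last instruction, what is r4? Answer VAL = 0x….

0: ✓ CMP  NZCV=1010
1: · SUBEQ
2: · MOVLS
3: · MOVVS
4: ✓ CMP  NZCV=0010
5: · MOVMI
6: · SUBEQ
7: · MOVMI
8: ✓ CMP  NZCV=0011
9: ✓ SUBLE  r1←0x35
10: ✓ SUBNE  r3←0x04
11: · SUBGT

VAL = 0xe4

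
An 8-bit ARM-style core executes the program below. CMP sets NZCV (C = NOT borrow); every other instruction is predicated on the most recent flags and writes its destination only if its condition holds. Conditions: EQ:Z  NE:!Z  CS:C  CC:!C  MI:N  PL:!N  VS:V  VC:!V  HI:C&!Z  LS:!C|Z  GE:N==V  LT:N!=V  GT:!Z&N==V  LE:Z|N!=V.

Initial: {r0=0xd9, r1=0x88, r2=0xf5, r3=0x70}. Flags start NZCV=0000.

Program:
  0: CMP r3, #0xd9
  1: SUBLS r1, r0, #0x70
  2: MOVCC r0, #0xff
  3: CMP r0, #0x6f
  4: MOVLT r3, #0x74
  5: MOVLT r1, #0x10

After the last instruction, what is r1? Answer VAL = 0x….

VAL = 0x10

0: ✓ CMP  NZCV=1001
1: ✓ SUBLS  r1←0x69
2: ✓ MOVCC  r0←0xff
3: ✓ CMP  NZCV=1010
4: ✓ MOVLT  r3←0x74
5: ✓ MOVLT  r1←0x10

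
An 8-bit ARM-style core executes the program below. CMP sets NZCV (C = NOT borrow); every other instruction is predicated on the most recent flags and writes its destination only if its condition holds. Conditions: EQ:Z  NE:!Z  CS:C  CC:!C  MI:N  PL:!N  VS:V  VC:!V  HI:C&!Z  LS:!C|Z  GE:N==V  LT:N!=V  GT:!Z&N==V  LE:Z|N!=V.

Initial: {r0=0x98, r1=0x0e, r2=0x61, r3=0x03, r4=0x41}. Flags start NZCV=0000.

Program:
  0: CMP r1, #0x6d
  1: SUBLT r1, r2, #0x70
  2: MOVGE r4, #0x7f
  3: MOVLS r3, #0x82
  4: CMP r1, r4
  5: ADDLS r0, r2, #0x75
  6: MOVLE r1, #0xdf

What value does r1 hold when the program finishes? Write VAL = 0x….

0: ✓ CMP  NZCV=1000
1: ✓ SUBLT  r1←0xf1
2: · MOVGE
3: ✓ MOVLS  r3←0x82
4: ✓ CMP  NZCV=1010
5: · ADDLS
6: ✓ MOVLE  r1←0xdf

VAL = 0xdf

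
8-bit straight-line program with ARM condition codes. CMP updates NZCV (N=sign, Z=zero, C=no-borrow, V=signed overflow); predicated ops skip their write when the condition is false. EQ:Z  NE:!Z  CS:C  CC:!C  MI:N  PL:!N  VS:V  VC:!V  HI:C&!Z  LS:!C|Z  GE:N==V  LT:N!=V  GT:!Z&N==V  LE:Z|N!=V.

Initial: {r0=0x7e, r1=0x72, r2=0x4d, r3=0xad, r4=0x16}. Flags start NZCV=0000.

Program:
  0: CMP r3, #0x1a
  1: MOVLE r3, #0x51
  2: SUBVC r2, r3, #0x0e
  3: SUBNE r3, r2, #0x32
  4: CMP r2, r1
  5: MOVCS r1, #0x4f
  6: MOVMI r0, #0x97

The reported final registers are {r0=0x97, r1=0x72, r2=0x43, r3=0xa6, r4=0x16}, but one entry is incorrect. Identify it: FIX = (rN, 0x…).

0: ✓ CMP  NZCV=1010
1: ✓ MOVLE  r3←0x51
2: ✓ SUBVC  r2←0x43
3: ✓ SUBNE  r3←0x11
4: ✓ CMP  NZCV=1000
5: · MOVCS
6: ✓ MOVMI  r0←0x97

FIX = (r3, 0x11)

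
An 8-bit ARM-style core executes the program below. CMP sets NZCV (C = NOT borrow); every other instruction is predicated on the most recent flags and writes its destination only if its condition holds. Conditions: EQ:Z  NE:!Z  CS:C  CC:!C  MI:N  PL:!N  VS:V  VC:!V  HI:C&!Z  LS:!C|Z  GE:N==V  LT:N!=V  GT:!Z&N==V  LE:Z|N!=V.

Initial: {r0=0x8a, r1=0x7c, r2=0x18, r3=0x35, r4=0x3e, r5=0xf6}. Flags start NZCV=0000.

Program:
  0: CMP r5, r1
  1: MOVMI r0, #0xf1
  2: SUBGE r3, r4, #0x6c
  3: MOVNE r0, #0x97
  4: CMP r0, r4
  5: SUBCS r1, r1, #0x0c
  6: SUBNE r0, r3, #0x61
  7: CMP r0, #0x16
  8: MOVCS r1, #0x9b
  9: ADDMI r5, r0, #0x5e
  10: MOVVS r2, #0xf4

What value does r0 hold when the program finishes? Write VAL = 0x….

VAL = 0xd4

[0] flags=0011 → (cmp)
[1] flags=0011 MI?F → skip
[2] flags=0011 GE?F → skip
[3] flags=0011 NE?T → r0=0x97
[4] flags=0011 → (cmp)
[5] flags=0011 CS?T → r1=0x70
[6] flags=0011 NE?T → r0=0xd4
[7] flags=1010 → (cmp)
[8] flags=1010 CS?T → r1=0x9b
[9] flags=1010 MI?T → r5=0x32
[10] flags=1010 VS?F → skip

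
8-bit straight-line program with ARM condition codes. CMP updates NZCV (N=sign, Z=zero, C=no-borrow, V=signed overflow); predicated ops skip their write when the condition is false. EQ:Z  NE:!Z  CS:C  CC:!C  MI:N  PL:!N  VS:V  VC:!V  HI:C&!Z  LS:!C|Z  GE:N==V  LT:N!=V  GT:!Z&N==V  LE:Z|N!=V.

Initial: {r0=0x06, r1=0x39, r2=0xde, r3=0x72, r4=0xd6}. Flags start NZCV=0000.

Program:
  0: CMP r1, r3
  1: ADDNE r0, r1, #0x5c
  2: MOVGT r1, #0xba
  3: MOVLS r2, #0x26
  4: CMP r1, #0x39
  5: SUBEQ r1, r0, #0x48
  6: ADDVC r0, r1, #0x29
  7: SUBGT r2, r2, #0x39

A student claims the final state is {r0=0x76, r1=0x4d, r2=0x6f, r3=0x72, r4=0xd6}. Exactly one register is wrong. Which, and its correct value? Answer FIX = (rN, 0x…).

FIX = (r2, 0x26)

0: ✓ CMP  NZCV=1000
1: ✓ ADDNE  r0←0x95
2: · MOVGT
3: ✓ MOVLS  r2←0x26
4: ✓ CMP  NZCV=0110
5: ✓ SUBEQ  r1←0x4d
6: ✓ ADDVC  r0←0x76
7: · SUBGT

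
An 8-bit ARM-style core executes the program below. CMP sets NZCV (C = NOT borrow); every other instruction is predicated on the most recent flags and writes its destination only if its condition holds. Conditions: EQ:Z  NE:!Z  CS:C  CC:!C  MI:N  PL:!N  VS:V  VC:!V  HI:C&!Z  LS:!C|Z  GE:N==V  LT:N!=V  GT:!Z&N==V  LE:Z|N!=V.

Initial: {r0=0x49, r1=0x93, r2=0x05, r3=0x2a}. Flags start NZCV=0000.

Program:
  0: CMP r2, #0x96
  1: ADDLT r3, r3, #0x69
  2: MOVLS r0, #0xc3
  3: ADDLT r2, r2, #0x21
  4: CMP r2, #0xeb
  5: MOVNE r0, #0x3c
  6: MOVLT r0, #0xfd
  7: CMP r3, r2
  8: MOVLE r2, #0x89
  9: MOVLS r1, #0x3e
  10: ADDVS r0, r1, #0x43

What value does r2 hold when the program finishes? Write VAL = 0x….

VAL = 0x05

0: ✓ CMP  NZCV=0000
1: · ADDLT
2: ✓ MOVLS  r0←0xc3
3: · ADDLT
4: ✓ CMP  NZCV=0000
5: ✓ MOVNE  r0←0x3c
6: · MOVLT
7: ✓ CMP  NZCV=0010
8: · MOVLE
9: · MOVLS
10: · ADDVS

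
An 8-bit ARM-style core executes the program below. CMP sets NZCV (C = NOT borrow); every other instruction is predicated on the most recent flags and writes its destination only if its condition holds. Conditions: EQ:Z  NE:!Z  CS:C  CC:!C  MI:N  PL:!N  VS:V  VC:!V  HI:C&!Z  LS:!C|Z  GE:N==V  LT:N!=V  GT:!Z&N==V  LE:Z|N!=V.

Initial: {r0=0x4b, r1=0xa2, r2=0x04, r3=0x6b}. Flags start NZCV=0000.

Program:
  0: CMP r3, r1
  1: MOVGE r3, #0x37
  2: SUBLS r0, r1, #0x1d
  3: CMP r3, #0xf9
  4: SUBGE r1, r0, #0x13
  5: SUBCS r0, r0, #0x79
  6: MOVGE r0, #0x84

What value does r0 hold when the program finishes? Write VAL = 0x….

0: ✓ CMP  NZCV=1001
1: ✓ MOVGE  r3←0x37
2: ✓ SUBLS  r0←0x85
3: ✓ CMP  NZCV=0000
4: ✓ SUBGE  r1←0x72
5: · SUBCS
6: ✓ MOVGE  r0←0x84

VAL = 0x84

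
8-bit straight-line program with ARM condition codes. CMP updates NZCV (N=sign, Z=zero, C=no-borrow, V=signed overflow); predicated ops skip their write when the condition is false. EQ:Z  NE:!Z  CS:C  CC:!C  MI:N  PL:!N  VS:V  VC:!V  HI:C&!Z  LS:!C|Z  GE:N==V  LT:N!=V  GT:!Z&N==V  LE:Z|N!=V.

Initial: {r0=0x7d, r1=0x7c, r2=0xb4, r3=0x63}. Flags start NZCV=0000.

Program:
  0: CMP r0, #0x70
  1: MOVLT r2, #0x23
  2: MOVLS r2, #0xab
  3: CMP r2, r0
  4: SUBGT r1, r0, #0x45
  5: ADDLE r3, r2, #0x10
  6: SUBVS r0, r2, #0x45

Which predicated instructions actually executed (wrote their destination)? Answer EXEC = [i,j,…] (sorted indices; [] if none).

EXEC = [5,6]

0: ✓ CMP  NZCV=0010
1: · MOVLT
2: · MOVLS
3: ✓ CMP  NZCV=0011
4: · SUBGT
5: ✓ ADDLE  r3←0xc4
6: ✓ SUBVS  r0←0x6f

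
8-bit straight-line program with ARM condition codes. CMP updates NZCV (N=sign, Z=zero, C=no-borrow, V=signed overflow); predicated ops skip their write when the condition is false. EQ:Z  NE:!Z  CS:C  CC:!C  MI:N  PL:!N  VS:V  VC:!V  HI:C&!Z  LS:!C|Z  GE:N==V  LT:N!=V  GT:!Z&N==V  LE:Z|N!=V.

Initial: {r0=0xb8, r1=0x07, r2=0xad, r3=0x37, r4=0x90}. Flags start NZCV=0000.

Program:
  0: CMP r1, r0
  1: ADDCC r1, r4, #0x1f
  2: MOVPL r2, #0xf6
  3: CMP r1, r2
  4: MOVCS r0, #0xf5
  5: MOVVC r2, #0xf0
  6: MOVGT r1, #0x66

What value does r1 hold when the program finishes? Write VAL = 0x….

VAL = 0xaf

[0] flags=0000 → (cmp)
[1] flags=0000 CC?T → r1=0xaf
[2] flags=0000 PL?T → r2=0xf6
[3] flags=1000 → (cmp)
[4] flags=1000 CS?F → skip
[5] flags=1000 VC?T → r2=0xf0
[6] flags=1000 GT?F → skip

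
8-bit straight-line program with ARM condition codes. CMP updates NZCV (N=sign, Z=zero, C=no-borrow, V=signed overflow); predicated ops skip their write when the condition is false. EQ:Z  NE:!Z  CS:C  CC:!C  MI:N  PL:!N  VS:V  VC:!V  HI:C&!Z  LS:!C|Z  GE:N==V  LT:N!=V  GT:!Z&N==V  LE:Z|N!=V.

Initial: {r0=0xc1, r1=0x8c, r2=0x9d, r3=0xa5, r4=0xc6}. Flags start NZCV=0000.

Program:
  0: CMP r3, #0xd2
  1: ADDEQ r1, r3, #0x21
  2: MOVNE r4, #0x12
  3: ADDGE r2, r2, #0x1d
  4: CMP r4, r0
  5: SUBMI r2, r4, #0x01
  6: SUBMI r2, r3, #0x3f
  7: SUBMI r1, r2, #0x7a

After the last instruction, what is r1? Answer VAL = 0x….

VAL = 0x8c

0: ✓ CMP  NZCV=1000
1: · ADDEQ
2: ✓ MOVNE  r4←0x12
3: · ADDGE
4: ✓ CMP  NZCV=0000
5: · SUBMI
6: · SUBMI
7: · SUBMI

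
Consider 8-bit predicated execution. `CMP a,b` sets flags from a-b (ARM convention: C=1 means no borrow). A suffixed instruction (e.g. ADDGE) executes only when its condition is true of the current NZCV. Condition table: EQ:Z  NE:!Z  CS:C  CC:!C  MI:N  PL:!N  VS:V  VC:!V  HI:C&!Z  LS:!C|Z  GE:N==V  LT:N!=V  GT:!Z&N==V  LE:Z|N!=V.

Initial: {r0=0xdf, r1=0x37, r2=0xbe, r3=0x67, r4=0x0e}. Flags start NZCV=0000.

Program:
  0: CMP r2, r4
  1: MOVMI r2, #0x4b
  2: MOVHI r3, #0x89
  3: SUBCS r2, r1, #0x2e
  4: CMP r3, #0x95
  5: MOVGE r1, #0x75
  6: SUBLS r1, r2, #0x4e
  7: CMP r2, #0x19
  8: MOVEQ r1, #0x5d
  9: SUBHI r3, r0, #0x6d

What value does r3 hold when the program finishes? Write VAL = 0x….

0: ✓ CMP  NZCV=1010
1: ✓ MOVMI  r2←0x4b
2: ✓ MOVHI  r3←0x89
3: ✓ SUBCS  r2←0x09
4: ✓ CMP  NZCV=1000
5: · MOVGE
6: ✓ SUBLS  r1←0xbb
7: ✓ CMP  NZCV=1000
8: · MOVEQ
9: · SUBHI

VAL = 0x89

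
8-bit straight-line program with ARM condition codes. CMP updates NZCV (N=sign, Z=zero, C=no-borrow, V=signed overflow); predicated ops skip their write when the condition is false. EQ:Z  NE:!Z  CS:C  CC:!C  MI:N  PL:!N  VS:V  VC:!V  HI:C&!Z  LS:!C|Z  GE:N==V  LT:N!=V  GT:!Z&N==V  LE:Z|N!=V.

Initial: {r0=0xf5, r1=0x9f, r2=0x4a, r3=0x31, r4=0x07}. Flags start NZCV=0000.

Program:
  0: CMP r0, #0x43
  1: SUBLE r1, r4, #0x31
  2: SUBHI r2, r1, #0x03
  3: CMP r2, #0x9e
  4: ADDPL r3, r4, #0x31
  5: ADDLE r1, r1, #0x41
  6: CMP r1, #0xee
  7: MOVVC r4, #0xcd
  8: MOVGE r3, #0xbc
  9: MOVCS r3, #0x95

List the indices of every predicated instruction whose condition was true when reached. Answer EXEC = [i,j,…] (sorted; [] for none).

[0] flags=1010 → (cmp)
[1] flags=1010 LE?T → r1=0xd6
[2] flags=1010 HI?T → r2=0xd3
[3] flags=0010 → (cmp)
[4] flags=0010 PL?T → r3=0x38
[5] flags=0010 LE?F → skip
[6] flags=1000 → (cmp)
[7] flags=1000 VC?T → r4=0xcd
[8] flags=1000 GE?F → skip
[9] flags=1000 CS?F → skip

EXEC = [1,2,4,7]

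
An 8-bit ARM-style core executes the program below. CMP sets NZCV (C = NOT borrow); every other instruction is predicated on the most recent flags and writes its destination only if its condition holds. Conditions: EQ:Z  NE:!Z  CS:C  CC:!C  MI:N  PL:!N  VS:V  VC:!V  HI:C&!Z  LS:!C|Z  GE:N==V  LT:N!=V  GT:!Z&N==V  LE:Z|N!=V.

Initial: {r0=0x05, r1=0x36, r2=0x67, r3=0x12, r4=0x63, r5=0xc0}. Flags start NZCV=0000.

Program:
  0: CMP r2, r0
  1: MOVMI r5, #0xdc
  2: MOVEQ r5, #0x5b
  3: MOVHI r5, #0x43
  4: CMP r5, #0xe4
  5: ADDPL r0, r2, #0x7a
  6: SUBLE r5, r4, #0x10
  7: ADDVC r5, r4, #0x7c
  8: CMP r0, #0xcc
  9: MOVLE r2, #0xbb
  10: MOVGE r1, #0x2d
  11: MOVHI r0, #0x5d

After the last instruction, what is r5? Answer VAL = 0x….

[0] flags=0010 → (cmp)
[1] flags=0010 MI?F → skip
[2] flags=0010 EQ?F → skip
[3] flags=0010 HI?T → r5=0x43
[4] flags=0000 → (cmp)
[5] flags=0000 PL?T → r0=0xe1
[6] flags=0000 LE?F → skip
[7] flags=0000 VC?T → r5=0xdf
[8] flags=0010 → (cmp)
[9] flags=0010 LE?F → skip
[10] flags=0010 GE?T → r1=0x2d
[11] flags=0010 HI?T → r0=0x5d

VAL = 0xdf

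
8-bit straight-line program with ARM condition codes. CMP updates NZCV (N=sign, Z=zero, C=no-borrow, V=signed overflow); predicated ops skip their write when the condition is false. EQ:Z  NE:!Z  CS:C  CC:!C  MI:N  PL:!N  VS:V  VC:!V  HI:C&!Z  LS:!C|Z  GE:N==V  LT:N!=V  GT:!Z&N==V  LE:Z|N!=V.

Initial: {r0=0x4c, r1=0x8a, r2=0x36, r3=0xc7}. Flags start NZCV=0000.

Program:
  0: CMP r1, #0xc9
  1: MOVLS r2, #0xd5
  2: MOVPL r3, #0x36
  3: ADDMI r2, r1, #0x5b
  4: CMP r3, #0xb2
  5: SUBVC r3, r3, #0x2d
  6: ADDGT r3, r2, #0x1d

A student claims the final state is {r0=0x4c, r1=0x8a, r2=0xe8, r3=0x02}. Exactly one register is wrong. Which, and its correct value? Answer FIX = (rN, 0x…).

0: ✓ CMP  NZCV=1000
1: ✓ MOVLS  r2←0xd5
2: · MOVPL
3: ✓ ADDMI  r2←0xe5
4: ✓ CMP  NZCV=0010
5: ✓ SUBVC  r3←0x9a
6: ✓ ADDGT  r3←0x02

FIX = (r2, 0xe5)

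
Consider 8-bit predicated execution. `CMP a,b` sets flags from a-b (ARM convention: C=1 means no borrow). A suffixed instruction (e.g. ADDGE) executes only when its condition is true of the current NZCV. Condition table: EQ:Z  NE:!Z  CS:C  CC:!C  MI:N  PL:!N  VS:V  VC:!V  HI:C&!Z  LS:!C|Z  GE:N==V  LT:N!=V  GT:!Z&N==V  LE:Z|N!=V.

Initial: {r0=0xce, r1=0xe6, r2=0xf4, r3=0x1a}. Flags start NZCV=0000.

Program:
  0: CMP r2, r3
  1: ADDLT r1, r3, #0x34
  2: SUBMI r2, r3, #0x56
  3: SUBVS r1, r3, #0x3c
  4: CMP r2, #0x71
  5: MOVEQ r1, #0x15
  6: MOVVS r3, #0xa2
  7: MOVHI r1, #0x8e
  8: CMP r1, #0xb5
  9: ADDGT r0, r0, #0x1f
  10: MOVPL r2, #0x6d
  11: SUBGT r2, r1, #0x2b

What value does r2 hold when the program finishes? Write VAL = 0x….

VAL = 0xc4

[0] flags=1010 → (cmp)
[1] flags=1010 LT?T → r1=0x4e
[2] flags=1010 MI?T → r2=0xc4
[3] flags=1010 VS?F → skip
[4] flags=0011 → (cmp)
[5] flags=0011 EQ?F → skip
[6] flags=0011 VS?T → r3=0xa2
[7] flags=0011 HI?T → r1=0x8e
[8] flags=1000 → (cmp)
[9] flags=1000 GT?F → skip
[10] flags=1000 PL?F → skip
[11] flags=1000 GT?F → skip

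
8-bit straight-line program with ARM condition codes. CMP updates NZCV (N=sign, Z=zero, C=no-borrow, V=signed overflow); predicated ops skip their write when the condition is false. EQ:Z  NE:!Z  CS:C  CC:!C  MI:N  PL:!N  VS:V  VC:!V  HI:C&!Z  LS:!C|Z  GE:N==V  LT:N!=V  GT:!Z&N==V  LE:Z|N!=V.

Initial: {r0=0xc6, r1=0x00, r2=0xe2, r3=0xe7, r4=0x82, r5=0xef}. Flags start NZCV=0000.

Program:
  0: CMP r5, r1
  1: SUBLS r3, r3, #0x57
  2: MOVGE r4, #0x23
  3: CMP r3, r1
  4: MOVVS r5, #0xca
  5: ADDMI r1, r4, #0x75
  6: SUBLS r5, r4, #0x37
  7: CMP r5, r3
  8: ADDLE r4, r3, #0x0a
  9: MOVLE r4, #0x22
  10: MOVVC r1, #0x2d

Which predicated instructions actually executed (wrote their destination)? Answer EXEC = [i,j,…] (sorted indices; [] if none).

EXEC = [5,10]

0: ✓ CMP  NZCV=1010
1: · SUBLS
2: · MOVGE
3: ✓ CMP  NZCV=1010
4: · MOVVS
5: ✓ ADDMI  r1←0xf7
6: · SUBLS
7: ✓ CMP  NZCV=0010
8: · ADDLE
9: · MOVLE
10: ✓ MOVVC  r1←0x2d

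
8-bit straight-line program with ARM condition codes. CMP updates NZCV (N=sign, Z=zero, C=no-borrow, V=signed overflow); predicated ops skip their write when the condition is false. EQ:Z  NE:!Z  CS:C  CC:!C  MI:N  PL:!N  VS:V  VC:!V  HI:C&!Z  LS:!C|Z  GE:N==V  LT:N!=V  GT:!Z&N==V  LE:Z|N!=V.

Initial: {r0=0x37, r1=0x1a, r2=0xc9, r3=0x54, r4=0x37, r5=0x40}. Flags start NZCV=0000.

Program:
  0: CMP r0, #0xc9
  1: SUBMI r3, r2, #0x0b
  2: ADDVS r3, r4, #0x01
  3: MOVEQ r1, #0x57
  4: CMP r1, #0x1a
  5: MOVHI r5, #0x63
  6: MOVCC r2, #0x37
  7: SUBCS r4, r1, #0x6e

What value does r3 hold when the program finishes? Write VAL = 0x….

0: ✓ CMP  NZCV=0000
1: · SUBMI
2: · ADDVS
3: · MOVEQ
4: ✓ CMP  NZCV=0110
5: · MOVHI
6: · MOVCC
7: ✓ SUBCS  r4←0xac

VAL = 0x54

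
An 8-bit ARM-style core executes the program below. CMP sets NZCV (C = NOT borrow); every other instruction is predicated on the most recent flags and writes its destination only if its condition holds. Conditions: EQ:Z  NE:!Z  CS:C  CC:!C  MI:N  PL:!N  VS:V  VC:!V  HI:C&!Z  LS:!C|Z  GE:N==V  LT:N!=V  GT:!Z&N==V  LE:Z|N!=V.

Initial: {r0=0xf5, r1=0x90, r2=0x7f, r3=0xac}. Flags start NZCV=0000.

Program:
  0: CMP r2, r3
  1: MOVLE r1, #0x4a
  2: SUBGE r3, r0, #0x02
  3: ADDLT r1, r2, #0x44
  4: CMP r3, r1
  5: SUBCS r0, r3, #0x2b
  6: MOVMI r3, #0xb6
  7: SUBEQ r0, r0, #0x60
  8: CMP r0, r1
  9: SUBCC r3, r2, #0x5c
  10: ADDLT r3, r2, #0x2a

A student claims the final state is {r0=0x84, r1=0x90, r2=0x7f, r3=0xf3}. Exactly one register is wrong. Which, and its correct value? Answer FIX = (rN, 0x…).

FIX = (r0, 0xc8)

0: ✓ CMP  NZCV=1001
1: · MOVLE
2: ✓ SUBGE  r3←0xf3
3: · ADDLT
4: ✓ CMP  NZCV=0010
5: ✓ SUBCS  r0←0xc8
6: · MOVMI
7: · SUBEQ
8: ✓ CMP  NZCV=0010
9: · SUBCC
10: · ADDLT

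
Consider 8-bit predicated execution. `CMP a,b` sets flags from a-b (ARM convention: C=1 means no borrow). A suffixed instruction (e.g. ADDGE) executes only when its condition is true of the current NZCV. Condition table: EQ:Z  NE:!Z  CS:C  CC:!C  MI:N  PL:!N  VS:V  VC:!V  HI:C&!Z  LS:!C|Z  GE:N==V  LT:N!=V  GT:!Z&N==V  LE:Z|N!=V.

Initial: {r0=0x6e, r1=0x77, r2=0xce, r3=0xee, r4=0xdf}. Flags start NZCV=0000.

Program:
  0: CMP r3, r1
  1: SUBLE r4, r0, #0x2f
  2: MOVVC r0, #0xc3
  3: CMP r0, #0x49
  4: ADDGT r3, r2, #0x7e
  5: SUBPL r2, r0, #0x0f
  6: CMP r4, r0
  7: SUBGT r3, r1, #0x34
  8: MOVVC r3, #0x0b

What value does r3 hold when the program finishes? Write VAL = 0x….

VAL = 0x0b

0: ✓ CMP  NZCV=0011
1: ✓ SUBLE  r4←0x3f
2: · MOVVC
3: ✓ CMP  NZCV=0010
4: ✓ ADDGT  r3←0x4c
5: ✓ SUBPL  r2←0x5f
6: ✓ CMP  NZCV=1000
7: · SUBGT
8: ✓ MOVVC  r3←0x0b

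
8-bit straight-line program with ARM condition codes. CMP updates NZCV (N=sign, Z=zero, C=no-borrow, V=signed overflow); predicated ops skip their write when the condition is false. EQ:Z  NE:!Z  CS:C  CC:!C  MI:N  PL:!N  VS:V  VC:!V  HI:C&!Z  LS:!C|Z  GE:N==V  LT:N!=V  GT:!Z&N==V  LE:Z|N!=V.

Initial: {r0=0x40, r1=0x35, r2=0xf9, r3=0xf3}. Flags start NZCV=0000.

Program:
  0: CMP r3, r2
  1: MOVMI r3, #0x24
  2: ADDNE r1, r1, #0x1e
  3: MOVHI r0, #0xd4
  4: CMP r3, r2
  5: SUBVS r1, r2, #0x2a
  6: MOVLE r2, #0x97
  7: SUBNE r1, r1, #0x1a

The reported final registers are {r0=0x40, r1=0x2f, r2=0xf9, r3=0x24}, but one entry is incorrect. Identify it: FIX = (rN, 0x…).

0: ✓ CMP  NZCV=1000
1: ✓ MOVMI  r3←0x24
2: ✓ ADDNE  r1←0x53
3: · MOVHI
4: ✓ CMP  NZCV=0000
5: · SUBVS
6: · MOVLE
7: ✓ SUBNE  r1←0x39

FIX = (r1, 0x39)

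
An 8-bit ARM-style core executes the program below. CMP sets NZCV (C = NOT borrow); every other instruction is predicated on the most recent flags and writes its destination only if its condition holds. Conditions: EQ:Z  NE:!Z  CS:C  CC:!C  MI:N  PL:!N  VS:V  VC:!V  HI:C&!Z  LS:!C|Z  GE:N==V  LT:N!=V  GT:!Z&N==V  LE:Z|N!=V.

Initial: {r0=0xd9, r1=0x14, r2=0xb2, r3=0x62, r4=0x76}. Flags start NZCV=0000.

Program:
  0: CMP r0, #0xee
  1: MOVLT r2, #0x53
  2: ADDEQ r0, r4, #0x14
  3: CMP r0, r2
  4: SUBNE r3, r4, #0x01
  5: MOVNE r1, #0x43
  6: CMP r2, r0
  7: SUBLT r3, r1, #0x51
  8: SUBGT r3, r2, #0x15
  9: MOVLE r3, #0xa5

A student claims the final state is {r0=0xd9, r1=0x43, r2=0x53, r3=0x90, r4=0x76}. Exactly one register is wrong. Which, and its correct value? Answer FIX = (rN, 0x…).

[0] flags=1000 → (cmp)
[1] flags=1000 LT?T → r2=0x53
[2] flags=1000 EQ?F → skip
[3] flags=1010 → (cmp)
[4] flags=1010 NE?T → r3=0x75
[5] flags=1010 NE?T → r1=0x43
[6] flags=0000 → (cmp)
[7] flags=0000 LT?F → skip
[8] flags=0000 GT?T → r3=0x3e
[9] flags=0000 LE?F → skip

FIX = (r3, 0x3e)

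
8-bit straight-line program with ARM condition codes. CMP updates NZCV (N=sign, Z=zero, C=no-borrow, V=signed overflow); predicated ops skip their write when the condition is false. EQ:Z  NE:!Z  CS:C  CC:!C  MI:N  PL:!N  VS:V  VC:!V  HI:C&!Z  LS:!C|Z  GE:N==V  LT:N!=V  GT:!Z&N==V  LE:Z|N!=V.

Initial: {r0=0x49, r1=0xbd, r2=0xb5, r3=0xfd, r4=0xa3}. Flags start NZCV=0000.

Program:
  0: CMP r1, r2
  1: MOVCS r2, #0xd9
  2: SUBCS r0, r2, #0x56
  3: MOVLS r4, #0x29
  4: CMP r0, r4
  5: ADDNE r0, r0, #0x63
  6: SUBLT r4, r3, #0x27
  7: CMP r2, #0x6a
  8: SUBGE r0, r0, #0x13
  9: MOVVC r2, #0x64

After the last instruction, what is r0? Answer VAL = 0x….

VAL = 0xe6

0: ✓ CMP  NZCV=0010
1: ✓ MOVCS  r2←0xd9
2: ✓ SUBCS  r0←0x83
3: · MOVLS
4: ✓ CMP  NZCV=1000
5: ✓ ADDNE  r0←0xe6
6: ✓ SUBLT  r4←0xd6
7: ✓ CMP  NZCV=0011
8: · SUBGE
9: · MOVVC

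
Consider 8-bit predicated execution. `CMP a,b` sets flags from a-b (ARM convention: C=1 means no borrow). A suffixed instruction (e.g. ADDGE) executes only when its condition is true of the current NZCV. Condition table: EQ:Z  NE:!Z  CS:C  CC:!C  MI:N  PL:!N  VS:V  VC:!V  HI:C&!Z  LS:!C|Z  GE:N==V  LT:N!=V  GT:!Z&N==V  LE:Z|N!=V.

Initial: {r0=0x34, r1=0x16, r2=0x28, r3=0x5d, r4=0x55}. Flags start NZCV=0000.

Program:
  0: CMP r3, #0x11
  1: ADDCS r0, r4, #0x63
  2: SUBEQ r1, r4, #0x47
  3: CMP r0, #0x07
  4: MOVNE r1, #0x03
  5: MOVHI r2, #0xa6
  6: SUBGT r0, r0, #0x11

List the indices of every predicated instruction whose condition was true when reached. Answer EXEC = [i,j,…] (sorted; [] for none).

EXEC = [1,4,5]

[0] flags=0010 → (cmp)
[1] flags=0010 CS?T → r0=0xb8
[2] flags=0010 EQ?F → skip
[3] flags=1010 → (cmp)
[4] flags=1010 NE?T → r1=0x03
[5] flags=1010 HI?T → r2=0xa6
[6] flags=1010 GT?F → skip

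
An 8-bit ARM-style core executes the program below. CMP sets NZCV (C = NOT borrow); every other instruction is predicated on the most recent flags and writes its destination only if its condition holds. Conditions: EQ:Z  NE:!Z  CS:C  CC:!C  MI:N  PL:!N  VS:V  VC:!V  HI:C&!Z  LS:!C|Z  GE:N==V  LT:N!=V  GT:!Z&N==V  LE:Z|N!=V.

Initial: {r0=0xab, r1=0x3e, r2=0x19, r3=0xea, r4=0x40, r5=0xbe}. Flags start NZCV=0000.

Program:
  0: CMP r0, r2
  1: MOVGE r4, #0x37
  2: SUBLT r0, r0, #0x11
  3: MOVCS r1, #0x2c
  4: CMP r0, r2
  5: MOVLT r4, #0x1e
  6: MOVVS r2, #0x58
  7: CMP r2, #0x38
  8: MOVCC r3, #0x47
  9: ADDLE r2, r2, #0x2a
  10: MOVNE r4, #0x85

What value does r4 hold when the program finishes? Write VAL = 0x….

[0] flags=1010 → (cmp)
[1] flags=1010 GE?F → skip
[2] flags=1010 LT?T → r0=0x9a
[3] flags=1010 CS?T → r1=0x2c
[4] flags=1010 → (cmp)
[5] flags=1010 LT?T → r4=0x1e
[6] flags=1010 VS?F → skip
[7] flags=1000 → (cmp)
[8] flags=1000 CC?T → r3=0x47
[9] flags=1000 LE?T → r2=0x43
[10] flags=1000 NE?T → r4=0x85

VAL = 0x85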